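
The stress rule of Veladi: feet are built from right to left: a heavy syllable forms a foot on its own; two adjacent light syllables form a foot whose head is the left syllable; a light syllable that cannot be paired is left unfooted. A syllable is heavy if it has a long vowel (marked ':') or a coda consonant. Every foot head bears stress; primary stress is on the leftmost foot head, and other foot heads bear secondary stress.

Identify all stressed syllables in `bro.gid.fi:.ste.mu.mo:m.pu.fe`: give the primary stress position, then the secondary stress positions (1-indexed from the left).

Weights: 1 bro L, 2 gid H, 3 fi: H, 4 ste L, 5 mu L, 6 mo:m H, 7 pu L, 8 fe L.
Parse right to left (heavy = foot alone; LL = one foot; stranded L unfooted): bro (ˈgid) (ˈfi:) (ˈste.mu) (ˈmo:m) (ˈpu.fe).
Foot heads: 2, 3, 4, 6, 7.
Primary stress on the leftmost head = syllable 2.
Secondary stress on 3, 4, 6, 7: bro.ˈgid.ˌfi:.ˌste.mu.ˌmo:m.ˌpu.fe.

primary 2, secondary 3, 4, 6, 7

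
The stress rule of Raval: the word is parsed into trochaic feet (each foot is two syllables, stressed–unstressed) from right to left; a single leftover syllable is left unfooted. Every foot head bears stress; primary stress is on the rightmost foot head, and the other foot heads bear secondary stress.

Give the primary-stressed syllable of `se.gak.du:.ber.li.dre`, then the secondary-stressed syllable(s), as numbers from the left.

Parse right to left into trochaic (ˈσσ) feet: (ˈse.gak) (ˈdu:.ber) (ˈli.dre).
Foot heads (stressed positions): 1, 3, 5.
End Rule Rightmost: primary stress on the rightmost head = syllable 5.
Secondary stress on 1, 3: ˌse.gak.ˌdu:.ber.ˈli.dre.

primary 5, secondary 1, 3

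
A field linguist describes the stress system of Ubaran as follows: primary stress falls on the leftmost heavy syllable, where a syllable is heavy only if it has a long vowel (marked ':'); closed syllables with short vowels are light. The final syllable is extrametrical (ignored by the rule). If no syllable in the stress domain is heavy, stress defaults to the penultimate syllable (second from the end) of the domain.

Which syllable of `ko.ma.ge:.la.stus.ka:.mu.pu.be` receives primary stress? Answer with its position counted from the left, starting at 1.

The final syllable (9, be) is extrametrical; the stress domain is syllables 1–8.
Weights: 1 ko L, 2 ma L, 3 ge: H, 4 la L, 5 stus L, 6 ka: H, 7 mu L, 8 pu L.
Heavy syllables in the domain: 3, 6. The leftmost is syllable 3 (ge:).
Primary stress: syllable 3 → ko.ma.ˈge:.la.stus.ka:.mu.pu.be.

3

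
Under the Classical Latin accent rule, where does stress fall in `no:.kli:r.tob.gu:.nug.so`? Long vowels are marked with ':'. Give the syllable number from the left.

5

Classical Latin: stress the penult if heavy (long vowel or closed), else the antepenult.
Weights: 4 gu: H, 5 nug H, 6 so L.
The penult (syllable 5, nug) is heavy, so it takes stress.
Stress on syllable 5: no:.kli:r.tob.gu:.ˈnug.so.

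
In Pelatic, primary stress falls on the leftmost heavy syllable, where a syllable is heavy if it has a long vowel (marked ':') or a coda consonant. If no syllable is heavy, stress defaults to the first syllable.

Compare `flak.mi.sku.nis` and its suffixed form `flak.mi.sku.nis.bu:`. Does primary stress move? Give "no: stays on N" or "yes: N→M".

Base `flak.mi.sku.nis` (4 syllables):
  Weights: 1 flak H, 2 mi L, 3 sku L, 4 nis H.
  Heavy syllables in the domain: 1, 4. The leftmost is syllable 1 (flak).
  → primary stress on syllable 1.
Suffixed `flak.mi.sku.nis.bu:` (5 syllables):
  Weights: 1 flak H, 2 mi L, 3 sku L, 4 nis H, 5 bu: H.
  Heavy syllables in the domain: 1, 4, 5. The leftmost is syllable 1 (flak).
  → primary stress on syllable 1.

no: stays on 1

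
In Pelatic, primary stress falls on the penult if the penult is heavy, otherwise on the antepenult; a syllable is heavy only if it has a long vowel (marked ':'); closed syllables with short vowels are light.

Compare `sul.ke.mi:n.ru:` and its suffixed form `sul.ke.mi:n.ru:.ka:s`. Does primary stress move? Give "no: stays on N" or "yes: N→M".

Base `sul.ke.mi:n.ru:` (4 syllables):
  Weights: 2 ke L, 3 mi:n H, 4 ru: H.
  The penult (syllable 3, mi:n) is heavy, so it takes stress.
  → primary stress on syllable 3.
Suffixed `sul.ke.mi:n.ru:.ka:s` (5 syllables):
  Weights: 3 mi:n H, 4 ru: H, 5 ka:s H.
  The penult (syllable 4, ru:) is heavy, so it takes stress.
  → primary stress on syllable 4.

yes: 3→4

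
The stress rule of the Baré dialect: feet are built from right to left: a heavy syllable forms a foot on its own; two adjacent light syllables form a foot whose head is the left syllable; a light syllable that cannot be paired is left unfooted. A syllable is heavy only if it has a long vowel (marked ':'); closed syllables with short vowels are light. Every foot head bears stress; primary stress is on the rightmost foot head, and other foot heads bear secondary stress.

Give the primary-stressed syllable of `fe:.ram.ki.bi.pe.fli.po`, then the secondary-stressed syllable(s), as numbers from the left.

primary 6, secondary 1, 2, 4

Weights: 1 fe: H, 2 ram L, 3 ki L, 4 bi L, 5 pe L, 6 fli L, 7 po L.
Parse right to left (heavy = foot alone; LL = one foot; stranded L unfooted): (ˈfe:) (ˈram.ki) (ˈbi.pe) (ˈfli.po).
Foot heads: 1, 2, 4, 6.
Primary stress on the rightmost head = syllable 6.
Secondary stress on 1, 2, 4: ˌfe:.ˌram.ki.ˌbi.pe.ˈfli.po.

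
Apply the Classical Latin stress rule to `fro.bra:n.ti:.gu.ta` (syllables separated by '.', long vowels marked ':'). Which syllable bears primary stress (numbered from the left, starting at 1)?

3

Classical Latin: stress the penult if heavy (long vowel or closed), else the antepenult.
Weights: 3 ti: H, 4 gu L, 5 ta L.
The penult (syllable 4, gu) is light, so stress falls on the antepenult (syllable 3, ti:).
Stress on syllable 3: fro.bra:n.ˈti:.gu.ta.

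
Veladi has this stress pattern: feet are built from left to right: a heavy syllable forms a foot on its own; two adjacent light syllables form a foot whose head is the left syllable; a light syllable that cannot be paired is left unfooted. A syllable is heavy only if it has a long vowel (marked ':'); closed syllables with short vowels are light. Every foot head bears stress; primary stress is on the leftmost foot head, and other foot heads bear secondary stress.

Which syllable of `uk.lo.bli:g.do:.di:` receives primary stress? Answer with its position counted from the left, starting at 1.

1

Weights: 1 uk L, 2 lo L, 3 bli:g H, 4 do: H, 5 di: H.
Parse left to right (heavy = foot alone; LL = one foot; stranded L unfooted): (ˈuk.lo) (ˈbli:g) (ˈdo:) (ˈdi:).
Foot heads: 1, 3, 4, 5.
Primary stress on the leftmost head = syllable 1.
Primary stress: syllable 1 → ˈuk.lo.bli:g.do:.di:.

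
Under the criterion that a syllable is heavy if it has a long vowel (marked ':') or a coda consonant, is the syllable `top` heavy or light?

heavy

`top`: short vowel, closed (coda /p/). Closed → heavy.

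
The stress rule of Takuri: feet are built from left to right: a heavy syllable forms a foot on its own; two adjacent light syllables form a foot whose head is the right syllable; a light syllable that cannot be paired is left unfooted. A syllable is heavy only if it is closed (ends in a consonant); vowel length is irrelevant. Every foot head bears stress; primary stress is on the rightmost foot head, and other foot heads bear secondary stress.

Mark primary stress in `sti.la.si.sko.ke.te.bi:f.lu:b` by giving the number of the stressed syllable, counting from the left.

Weights: 1 sti L, 2 la L, 3 si L, 4 sko L, 5 ke L, 6 te L, 7 bi:f H, 8 lu:b H.
Parse left to right (heavy = foot alone; LL = one foot; stranded L unfooted): (sti.ˈla) (si.ˈsko) (ke.ˈte) (ˈbi:f) (ˈlu:b).
Foot heads: 2, 4, 6, 7, 8.
Primary stress on the rightmost head = syllable 8.
Primary stress: syllable 8 → sti.la.si.sko.ke.te.bi:f.ˈlu:b.

8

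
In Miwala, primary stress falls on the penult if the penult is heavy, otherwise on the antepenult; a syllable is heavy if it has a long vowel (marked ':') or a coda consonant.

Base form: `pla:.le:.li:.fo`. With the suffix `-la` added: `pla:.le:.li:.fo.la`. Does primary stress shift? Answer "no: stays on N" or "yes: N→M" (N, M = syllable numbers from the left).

no: stays on 3

Base `pla:.le:.li:.fo` (4 syllables):
  Weights: 2 le: H, 3 li: H, 4 fo L.
  The penult (syllable 3, li:) is heavy, so it takes stress.
  → primary stress on syllable 3.
Suffixed `pla:.le:.li:.fo.la` (5 syllables):
  Weights: 3 li: H, 4 fo L, 5 la L.
  The penult (syllable 4, fo) is light, so stress falls on the antepenult (syllable 3, li:).
  → primary stress on syllable 3.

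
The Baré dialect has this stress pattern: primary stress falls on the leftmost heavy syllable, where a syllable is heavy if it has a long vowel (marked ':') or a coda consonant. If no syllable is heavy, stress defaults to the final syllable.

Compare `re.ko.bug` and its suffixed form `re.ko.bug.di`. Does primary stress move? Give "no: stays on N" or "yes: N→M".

no: stays on 3

Base `re.ko.bug` (3 syllables):
  Weights: 1 re L, 2 ko L, 3 bug H.
  Heavy syllables in the domain: 3. The leftmost is syllable 3 (bug).
  → primary stress on syllable 3.
Suffixed `re.ko.bug.di` (4 syllables):
  Weights: 1 re L, 2 ko L, 3 bug H, 4 di L.
  Heavy syllables in the domain: 3. The leftmost is syllable 3 (bug).
  → primary stress on syllable 3.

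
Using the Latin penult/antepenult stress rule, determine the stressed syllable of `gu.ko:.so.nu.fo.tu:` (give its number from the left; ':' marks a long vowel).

4

Classical Latin: stress the penult if heavy (long vowel or closed), else the antepenult.
Weights: 4 nu L, 5 fo L, 6 tu: H.
The penult (syllable 5, fo) is light, so stress falls on the antepenult (syllable 4, nu).
Stress on syllable 4: gu.ko:.so.ˈnu.fo.tu:.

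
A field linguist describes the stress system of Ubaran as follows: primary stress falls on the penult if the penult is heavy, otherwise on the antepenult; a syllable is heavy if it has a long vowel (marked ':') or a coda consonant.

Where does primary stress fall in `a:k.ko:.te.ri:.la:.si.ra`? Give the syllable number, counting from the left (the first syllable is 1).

5

Weights: 5 la: H, 6 si L, 7 ra L.
The penult (syllable 6, si) is light, so stress falls on the antepenult (syllable 5, la:).
Primary stress: syllable 5 → a:k.ko:.te.ri:.ˈla:.si.ra.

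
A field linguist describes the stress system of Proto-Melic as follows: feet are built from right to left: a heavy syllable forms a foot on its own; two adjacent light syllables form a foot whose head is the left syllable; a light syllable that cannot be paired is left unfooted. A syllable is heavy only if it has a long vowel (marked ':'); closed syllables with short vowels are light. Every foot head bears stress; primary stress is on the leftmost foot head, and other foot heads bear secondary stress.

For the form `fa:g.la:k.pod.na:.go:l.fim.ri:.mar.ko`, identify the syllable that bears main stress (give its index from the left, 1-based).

1

Weights: 1 fa:g H, 2 la:k H, 3 pod L, 4 na: H, 5 go:l H, 6 fim L, 7 ri: H, 8 mar L, 9 ko L.
Parse right to left (heavy = foot alone; LL = one foot; stranded L unfooted): (ˈfa:g) (ˈla:k) pod (ˈna:) (ˈgo:l) fim (ˈri:) (ˈmar.ko).
Foot heads: 1, 2, 4, 5, 7, 8.
Primary stress on the leftmost head = syllable 1.
Primary stress: syllable 1 → ˈfa:g.la:k.pod.na:.go:l.fim.ri:.mar.ko.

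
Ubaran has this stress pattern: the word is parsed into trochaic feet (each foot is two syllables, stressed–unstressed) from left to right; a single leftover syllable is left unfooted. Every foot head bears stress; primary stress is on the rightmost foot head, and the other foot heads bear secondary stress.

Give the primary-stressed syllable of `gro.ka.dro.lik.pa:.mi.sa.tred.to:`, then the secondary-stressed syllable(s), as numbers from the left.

primary 7, secondary 1, 3, 5

Parse left to right into trochaic (ˈσσ) feet: (ˈgro.ka) (ˈdro.lik) (ˈpa:.mi) (ˈsa.tred) to:. Syllable 9 is left unfooted.
Foot heads (stressed positions): 1, 3, 5, 7.
End Rule Rightmost: primary stress on the rightmost head = syllable 7.
Secondary stress on 1, 3, 5: ˌgro.ka.ˌdro.lik.ˌpa:.mi.ˈsa.tred.to:.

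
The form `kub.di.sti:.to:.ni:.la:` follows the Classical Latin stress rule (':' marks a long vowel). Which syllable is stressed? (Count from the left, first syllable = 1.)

Classical Latin: stress the penult if heavy (long vowel or closed), else the antepenult.
Weights: 4 to: H, 5 ni: H, 6 la: H.
The penult (syllable 5, ni:) is heavy, so it takes stress.
Stress on syllable 5: kub.di.sti:.to:.ˈni:.la:.

5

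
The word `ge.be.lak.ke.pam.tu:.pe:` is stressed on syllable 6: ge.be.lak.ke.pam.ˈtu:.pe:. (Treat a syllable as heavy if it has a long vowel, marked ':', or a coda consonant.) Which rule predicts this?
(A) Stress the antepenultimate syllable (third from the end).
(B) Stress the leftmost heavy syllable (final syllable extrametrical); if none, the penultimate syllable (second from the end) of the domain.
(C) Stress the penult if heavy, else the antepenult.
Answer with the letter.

C

Rule A → syllable 5 (observed: 6).
Rule B → syllable 3 (observed: 6).
Rule C → syllable 6 ✓.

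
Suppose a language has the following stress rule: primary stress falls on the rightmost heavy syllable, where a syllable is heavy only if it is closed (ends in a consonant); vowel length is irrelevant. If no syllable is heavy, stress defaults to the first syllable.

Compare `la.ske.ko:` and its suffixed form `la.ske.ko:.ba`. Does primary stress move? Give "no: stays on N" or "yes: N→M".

no: stays on 1

Base `la.ske.ko:` (3 syllables):
  Weights: 1 la L, 2 ske L, 3 ko: L.
  No heavy syllable in the domain; default to the first syllable = syllable 1.
  → primary stress on syllable 1.
Suffixed `la.ske.ko:.ba` (4 syllables):
  Weights: 1 la L, 2 ske L, 3 ko: L, 4 ba L.
  No heavy syllable in the domain; default to the first syllable = syllable 1.
  → primary stress on syllable 1.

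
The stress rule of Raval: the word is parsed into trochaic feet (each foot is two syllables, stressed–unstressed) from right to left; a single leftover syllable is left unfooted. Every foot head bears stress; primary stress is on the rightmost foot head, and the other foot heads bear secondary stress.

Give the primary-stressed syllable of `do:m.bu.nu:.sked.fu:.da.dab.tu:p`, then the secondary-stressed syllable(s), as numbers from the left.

Parse right to left into trochaic (ˈσσ) feet: (ˈdo:m.bu) (ˈnu:.sked) (ˈfu:.da) (ˈdab.tu:p).
Foot heads (stressed positions): 1, 3, 5, 7.
End Rule Rightmost: primary stress on the rightmost head = syllable 7.
Secondary stress on 1, 3, 5: ˌdo:m.bu.ˌnu:.sked.ˌfu:.da.ˈdab.tu:p.

primary 7, secondary 1, 3, 5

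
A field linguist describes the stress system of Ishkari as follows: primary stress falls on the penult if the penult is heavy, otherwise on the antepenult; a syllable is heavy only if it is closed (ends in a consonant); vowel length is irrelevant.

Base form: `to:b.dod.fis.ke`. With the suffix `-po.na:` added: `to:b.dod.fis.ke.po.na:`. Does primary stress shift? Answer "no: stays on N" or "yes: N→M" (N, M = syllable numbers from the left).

yes: 3→4

Base `to:b.dod.fis.ke` (4 syllables):
  Weights: 2 dod H, 3 fis H, 4 ke L.
  The penult (syllable 3, fis) is heavy, so it takes stress.
  → primary stress on syllable 3.
Suffixed `to:b.dod.fis.ke.po.na:` (6 syllables):
  Weights: 4 ke L, 5 po L, 6 na: L.
  The penult (syllable 5, po) is light, so stress falls on the antepenult (syllable 4, ke).
  → primary stress on syllable 4.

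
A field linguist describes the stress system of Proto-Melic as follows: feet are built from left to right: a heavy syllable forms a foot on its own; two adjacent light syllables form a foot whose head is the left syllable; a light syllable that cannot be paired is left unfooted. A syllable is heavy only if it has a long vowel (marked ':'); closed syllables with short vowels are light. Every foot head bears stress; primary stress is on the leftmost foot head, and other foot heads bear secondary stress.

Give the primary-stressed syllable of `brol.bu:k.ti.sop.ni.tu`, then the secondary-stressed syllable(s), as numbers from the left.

primary 2, secondary 3, 5

Weights: 1 brol L, 2 bu:k H, 3 ti L, 4 sop L, 5 ni L, 6 tu L.
Parse left to right (heavy = foot alone; LL = one foot; stranded L unfooted): brol (ˈbu:k) (ˈti.sop) (ˈni.tu).
Foot heads: 2, 3, 5.
Primary stress on the leftmost head = syllable 2.
Secondary stress on 3, 5: brol.ˈbu:k.ˌti.sop.ˌni.tu.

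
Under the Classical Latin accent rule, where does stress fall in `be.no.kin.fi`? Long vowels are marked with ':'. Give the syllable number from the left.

Classical Latin: stress the penult if heavy (long vowel or closed), else the antepenult.
Weights: 2 no L, 3 kin H, 4 fi L.
The penult (syllable 3, kin) is heavy, so it takes stress.
Stress on syllable 3: be.no.ˈkin.fi.

3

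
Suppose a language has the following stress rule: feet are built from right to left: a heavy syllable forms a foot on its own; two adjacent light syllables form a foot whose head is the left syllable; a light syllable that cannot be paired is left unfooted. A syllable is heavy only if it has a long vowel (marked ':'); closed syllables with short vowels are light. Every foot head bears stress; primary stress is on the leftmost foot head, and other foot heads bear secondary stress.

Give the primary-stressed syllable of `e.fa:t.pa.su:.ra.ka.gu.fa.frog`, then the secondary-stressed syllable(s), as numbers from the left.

primary 2, secondary 4, 6, 8

Weights: 1 e L, 2 fa:t H, 3 pa L, 4 su: H, 5 ra L, 6 ka L, 7 gu L, 8 fa L, 9 frog L.
Parse right to left (heavy = foot alone; LL = one foot; stranded L unfooted): e (ˈfa:t) pa (ˈsu:) ra (ˈka.gu) (ˈfa.frog).
Foot heads: 2, 4, 6, 8.
Primary stress on the leftmost head = syllable 2.
Secondary stress on 4, 6, 8: e.ˈfa:t.pa.ˌsu:.ra.ˌka.gu.ˌfa.frog.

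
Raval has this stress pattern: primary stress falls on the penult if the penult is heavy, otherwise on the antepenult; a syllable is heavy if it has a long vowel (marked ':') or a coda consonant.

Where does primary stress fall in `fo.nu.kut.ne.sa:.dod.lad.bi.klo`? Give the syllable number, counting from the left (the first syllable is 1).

Weights: 7 lad H, 8 bi L, 9 klo L.
The penult (syllable 8, bi) is light, so stress falls on the antepenult (syllable 7, lad).
Primary stress: syllable 7 → fo.nu.kut.ne.sa:.dod.ˈlad.bi.klo.

7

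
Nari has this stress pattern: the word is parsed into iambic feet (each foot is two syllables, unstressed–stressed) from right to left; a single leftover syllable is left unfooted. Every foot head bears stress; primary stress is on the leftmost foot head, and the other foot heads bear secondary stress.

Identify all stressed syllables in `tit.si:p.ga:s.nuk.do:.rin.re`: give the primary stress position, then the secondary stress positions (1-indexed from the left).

primary 3, secondary 5, 7

Parse right to left into iambic (σˈσ) feet: tit (si:p.ˈga:s) (nuk.ˈdo:) (rin.ˈre). Syllable 1 is left unfooted.
Foot heads (stressed positions): 3, 5, 7.
End Rule Leftmost: primary stress on the leftmost head = syllable 3.
Secondary stress on 5, 7: tit.si:p.ˈga:s.nuk.ˌdo:.rin.ˌre.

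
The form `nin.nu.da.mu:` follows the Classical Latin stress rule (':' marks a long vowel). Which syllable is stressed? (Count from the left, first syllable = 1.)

2

Classical Latin: stress the penult if heavy (long vowel or closed), else the antepenult.
Weights: 2 nu L, 3 da L, 4 mu: H.
The penult (syllable 3, da) is light, so stress falls on the antepenult (syllable 2, nu).
Stress on syllable 2: nin.ˈnu.da.mu:.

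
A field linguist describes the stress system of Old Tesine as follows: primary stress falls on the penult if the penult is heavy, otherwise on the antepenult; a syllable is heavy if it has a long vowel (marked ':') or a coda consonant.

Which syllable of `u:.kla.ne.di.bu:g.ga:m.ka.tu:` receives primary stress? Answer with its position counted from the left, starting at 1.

6

Weights: 6 ga:m H, 7 ka L, 8 tu: H.
The penult (syllable 7, ka) is light, so stress falls on the antepenult (syllable 6, ga:m).
Primary stress: syllable 6 → u:.kla.ne.di.bu:g.ˈga:m.ka.tu:.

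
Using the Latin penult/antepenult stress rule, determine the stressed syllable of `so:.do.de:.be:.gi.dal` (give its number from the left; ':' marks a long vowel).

Classical Latin: stress the penult if heavy (long vowel or closed), else the antepenult.
Weights: 4 be: H, 5 gi L, 6 dal H.
The penult (syllable 5, gi) is light, so stress falls on the antepenult (syllable 4, be:).
Stress on syllable 4: so:.do.de:.ˈbe:.gi.dal.

4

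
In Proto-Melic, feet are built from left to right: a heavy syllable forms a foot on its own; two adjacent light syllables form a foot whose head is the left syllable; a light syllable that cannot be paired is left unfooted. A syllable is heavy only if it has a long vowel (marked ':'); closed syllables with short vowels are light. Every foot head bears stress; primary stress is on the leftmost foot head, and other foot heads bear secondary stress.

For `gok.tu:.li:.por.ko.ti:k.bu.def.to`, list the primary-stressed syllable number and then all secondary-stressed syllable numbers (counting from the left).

primary 2, secondary 3, 4, 6, 7

Weights: 1 gok L, 2 tu: H, 3 li: H, 4 por L, 5 ko L, 6 ti:k H, 7 bu L, 8 def L, 9 to L.
Parse left to right (heavy = foot alone; LL = one foot; stranded L unfooted): gok (ˈtu:) (ˈli:) (ˈpor.ko) (ˈti:k) (ˈbu.def) to.
Foot heads: 2, 3, 4, 6, 7.
Primary stress on the leftmost head = syllable 2.
Secondary stress on 3, 4, 6, 7: gok.ˈtu:.ˌli:.ˌpor.ko.ˌti:k.ˌbu.def.to.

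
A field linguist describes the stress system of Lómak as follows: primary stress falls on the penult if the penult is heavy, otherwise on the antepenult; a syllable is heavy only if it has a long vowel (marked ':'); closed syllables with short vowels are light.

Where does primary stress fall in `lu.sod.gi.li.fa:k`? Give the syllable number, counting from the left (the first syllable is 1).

Weights: 3 gi L, 4 li L, 5 fa:k H.
The penult (syllable 4, li) is light, so stress falls on the antepenult (syllable 3, gi).
Primary stress: syllable 3 → lu.sod.ˈgi.li.fa:k.

3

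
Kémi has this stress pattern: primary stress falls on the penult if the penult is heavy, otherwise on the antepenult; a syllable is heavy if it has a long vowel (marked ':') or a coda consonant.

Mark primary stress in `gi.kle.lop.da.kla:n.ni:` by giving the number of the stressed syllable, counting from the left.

5

Weights: 4 da L, 5 kla:n H, 6 ni: H.
The penult (syllable 5, kla:n) is heavy, so it takes stress.
Primary stress: syllable 5 → gi.kle.lop.da.ˈkla:n.ni:.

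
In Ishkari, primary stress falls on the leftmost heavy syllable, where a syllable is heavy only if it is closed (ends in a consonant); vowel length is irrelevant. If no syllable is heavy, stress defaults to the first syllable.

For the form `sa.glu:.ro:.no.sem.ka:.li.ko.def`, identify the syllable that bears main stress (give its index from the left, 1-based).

5

Weights: 1 sa L, 2 glu: L, 3 ro: L, 4 no L, 5 sem H, 6 ka: L, 7 li L, 8 ko L, 9 def H.
Heavy syllables in the domain: 5, 9. The leftmost is syllable 5 (sem).
Primary stress: syllable 5 → sa.glu:.ro:.no.ˈsem.ka:.li.ko.def.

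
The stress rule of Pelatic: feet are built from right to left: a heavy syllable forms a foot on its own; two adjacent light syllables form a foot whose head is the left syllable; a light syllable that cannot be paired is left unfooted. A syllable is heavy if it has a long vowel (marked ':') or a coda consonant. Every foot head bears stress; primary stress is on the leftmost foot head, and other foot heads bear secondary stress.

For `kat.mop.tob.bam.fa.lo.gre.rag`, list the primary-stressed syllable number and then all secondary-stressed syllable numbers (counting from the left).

primary 1, secondary 2, 3, 4, 6, 8

Weights: 1 kat H, 2 mop H, 3 tob H, 4 bam H, 5 fa L, 6 lo L, 7 gre L, 8 rag H.
Parse right to left (heavy = foot alone; LL = one foot; stranded L unfooted): (ˈkat) (ˈmop) (ˈtob) (ˈbam) fa (ˈlo.gre) (ˈrag).
Foot heads: 1, 2, 3, 4, 6, 8.
Primary stress on the leftmost head = syllable 1.
Secondary stress on 2, 3, 4, 6, 8: ˈkat.ˌmop.ˌtob.ˌbam.fa.ˌlo.gre.ˌrag.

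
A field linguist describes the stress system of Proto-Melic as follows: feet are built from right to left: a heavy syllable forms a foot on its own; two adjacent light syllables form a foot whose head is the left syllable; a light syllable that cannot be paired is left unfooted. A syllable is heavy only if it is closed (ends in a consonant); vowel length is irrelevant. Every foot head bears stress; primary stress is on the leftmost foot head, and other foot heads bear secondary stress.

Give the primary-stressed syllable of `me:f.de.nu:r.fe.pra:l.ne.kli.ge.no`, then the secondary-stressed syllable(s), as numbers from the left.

Weights: 1 me:f H, 2 de L, 3 nu:r H, 4 fe L, 5 pra:l H, 6 ne L, 7 kli L, 8 ge L, 9 no L.
Parse right to left (heavy = foot alone; LL = one foot; stranded L unfooted): (ˈme:f) de (ˈnu:r) fe (ˈpra:l) (ˈne.kli) (ˈge.no).
Foot heads: 1, 3, 5, 6, 8.
Primary stress on the leftmost head = syllable 1.
Secondary stress on 3, 5, 6, 8: ˈme:f.de.ˌnu:r.fe.ˌpra:l.ˌne.kli.ˌge.no.

primary 1, secondary 3, 5, 6, 8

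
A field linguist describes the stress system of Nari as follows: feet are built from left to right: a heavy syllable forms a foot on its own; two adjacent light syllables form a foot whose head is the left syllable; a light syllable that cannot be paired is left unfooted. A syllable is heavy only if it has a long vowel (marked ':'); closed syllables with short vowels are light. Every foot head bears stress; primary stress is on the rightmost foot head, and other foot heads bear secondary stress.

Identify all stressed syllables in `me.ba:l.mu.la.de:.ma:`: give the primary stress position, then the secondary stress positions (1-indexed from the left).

primary 6, secondary 2, 3, 5

Weights: 1 me L, 2 ba:l H, 3 mu L, 4 la L, 5 de: H, 6 ma: H.
Parse left to right (heavy = foot alone; LL = one foot; stranded L unfooted): me (ˈba:l) (ˈmu.la) (ˈde:) (ˈma:).
Foot heads: 2, 3, 5, 6.
Primary stress on the rightmost head = syllable 6.
Secondary stress on 2, 3, 5: me.ˌba:l.ˌmu.la.ˌde:.ˈma:.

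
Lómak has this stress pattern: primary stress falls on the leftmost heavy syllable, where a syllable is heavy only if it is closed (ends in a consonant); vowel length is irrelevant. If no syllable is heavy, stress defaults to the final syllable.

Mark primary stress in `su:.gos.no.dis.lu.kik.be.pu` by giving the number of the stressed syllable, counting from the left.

Weights: 1 su: L, 2 gos H, 3 no L, 4 dis H, 5 lu L, 6 kik H, 7 be L, 8 pu L.
Heavy syllables in the domain: 2, 4, 6. The leftmost is syllable 2 (gos).
Primary stress: syllable 2 → su:.ˈgos.no.dis.lu.kik.be.pu.

2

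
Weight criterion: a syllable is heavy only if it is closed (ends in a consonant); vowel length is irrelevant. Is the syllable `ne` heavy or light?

light

`ne`: short vowel, open (no coda). Open (no coda) → light.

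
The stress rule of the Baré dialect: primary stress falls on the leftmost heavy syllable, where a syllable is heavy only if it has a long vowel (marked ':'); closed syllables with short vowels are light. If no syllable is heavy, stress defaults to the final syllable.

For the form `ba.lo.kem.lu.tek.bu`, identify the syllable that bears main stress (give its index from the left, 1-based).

Weights: 1 ba L, 2 lo L, 3 kem L, 4 lu L, 5 tek L, 6 bu L.
No heavy syllable in the domain; default to the final syllable = syllable 6.
Primary stress: syllable 6 → ba.lo.kem.lu.tek.ˈbu.

6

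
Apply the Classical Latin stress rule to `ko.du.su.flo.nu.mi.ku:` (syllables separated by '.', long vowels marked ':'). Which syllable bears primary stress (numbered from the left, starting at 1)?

Classical Latin: stress the penult if heavy (long vowel or closed), else the antepenult.
Weights: 5 nu L, 6 mi L, 7 ku: H.
The penult (syllable 6, mi) is light, so stress falls on the antepenult (syllable 5, nu).
Stress on syllable 5: ko.du.su.flo.ˈnu.mi.ku:.

5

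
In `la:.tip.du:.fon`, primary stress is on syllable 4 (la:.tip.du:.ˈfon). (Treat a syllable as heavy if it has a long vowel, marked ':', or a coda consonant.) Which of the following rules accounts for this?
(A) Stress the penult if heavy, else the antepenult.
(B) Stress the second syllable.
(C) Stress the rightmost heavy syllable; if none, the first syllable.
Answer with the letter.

Rule A → syllable 3 (observed: 4).
Rule B → syllable 2 (observed: 4).
Rule C → syllable 4 ✓.

C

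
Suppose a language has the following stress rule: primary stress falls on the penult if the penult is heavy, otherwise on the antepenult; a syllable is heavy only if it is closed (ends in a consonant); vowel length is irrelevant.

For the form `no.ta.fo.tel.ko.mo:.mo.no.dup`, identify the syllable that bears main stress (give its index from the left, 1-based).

Weights: 7 mo L, 8 no L, 9 dup H.
The penult (syllable 8, no) is light, so stress falls on the antepenult (syllable 7, mo).
Primary stress: syllable 7 → no.ta.fo.tel.ko.mo:.ˈmo.no.dup.

7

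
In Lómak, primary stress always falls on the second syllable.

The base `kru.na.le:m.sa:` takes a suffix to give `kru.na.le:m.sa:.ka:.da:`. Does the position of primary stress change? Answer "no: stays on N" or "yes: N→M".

Base `kru.na.le:m.sa:` (4 syllables):
  The word has 4 syllables; the second syllable is syllable 2 (na).
  → primary stress on syllable 2.
Suffixed `kru.na.le:m.sa:.ka:.da:` (6 syllables):
  The word has 6 syllables; the second syllable is syllable 2 (na).
  → primary stress on syllable 2.

no: stays on 2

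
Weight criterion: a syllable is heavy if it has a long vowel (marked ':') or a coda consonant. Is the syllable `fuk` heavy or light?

`fuk`: short vowel, closed (coda /k/). Closed → heavy.

heavy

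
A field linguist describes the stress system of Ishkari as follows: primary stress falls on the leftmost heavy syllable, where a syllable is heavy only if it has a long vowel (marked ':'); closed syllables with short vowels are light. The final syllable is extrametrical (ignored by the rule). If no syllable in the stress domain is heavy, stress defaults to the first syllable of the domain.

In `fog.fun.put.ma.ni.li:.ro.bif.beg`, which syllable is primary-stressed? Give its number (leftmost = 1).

6

The final syllable (9, beg) is extrametrical; the stress domain is syllables 1–8.
Weights: 1 fog L, 2 fun L, 3 put L, 4 ma L, 5 ni L, 6 li: H, 7 ro L, 8 bif L.
Heavy syllables in the domain: 6. The leftmost is syllable 6 (li:).
Primary stress: syllable 6 → fog.fun.put.ma.ni.ˈli:.ro.bif.beg.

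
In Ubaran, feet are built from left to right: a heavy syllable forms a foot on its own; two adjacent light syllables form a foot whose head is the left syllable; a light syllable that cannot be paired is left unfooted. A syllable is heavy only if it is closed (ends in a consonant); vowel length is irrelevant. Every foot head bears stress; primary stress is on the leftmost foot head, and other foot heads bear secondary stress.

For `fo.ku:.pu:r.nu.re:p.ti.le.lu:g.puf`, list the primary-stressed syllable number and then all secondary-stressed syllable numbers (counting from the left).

Weights: 1 fo L, 2 ku: L, 3 pu:r H, 4 nu L, 5 re:p H, 6 ti L, 7 le L, 8 lu:g H, 9 puf H.
Parse left to right (heavy = foot alone; LL = one foot; stranded L unfooted): (ˈfo.ku:) (ˈpu:r) nu (ˈre:p) (ˈti.le) (ˈlu:g) (ˈpuf).
Foot heads: 1, 3, 5, 6, 8, 9.
Primary stress on the leftmost head = syllable 1.
Secondary stress on 3, 5, 6, 8, 9: ˈfo.ku:.ˌpu:r.nu.ˌre:p.ˌti.le.ˌlu:g.ˌpuf.

primary 1, secondary 3, 5, 6, 8, 9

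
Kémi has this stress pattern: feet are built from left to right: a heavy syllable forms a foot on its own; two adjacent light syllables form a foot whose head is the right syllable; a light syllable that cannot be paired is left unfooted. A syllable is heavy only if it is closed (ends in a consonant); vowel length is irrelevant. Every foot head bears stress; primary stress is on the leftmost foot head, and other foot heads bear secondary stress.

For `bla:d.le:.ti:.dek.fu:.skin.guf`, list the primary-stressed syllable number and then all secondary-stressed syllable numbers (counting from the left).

primary 1, secondary 3, 4, 6, 7

Weights: 1 bla:d H, 2 le: L, 3 ti: L, 4 dek H, 5 fu: L, 6 skin H, 7 guf H.
Parse left to right (heavy = foot alone; LL = one foot; stranded L unfooted): (ˈbla:d) (le:.ˈti:) (ˈdek) fu: (ˈskin) (ˈguf).
Foot heads: 1, 3, 4, 6, 7.
Primary stress on the leftmost head = syllable 1.
Secondary stress on 3, 4, 6, 7: ˈbla:d.le:.ˌti:.ˌdek.fu:.ˌskin.ˌguf.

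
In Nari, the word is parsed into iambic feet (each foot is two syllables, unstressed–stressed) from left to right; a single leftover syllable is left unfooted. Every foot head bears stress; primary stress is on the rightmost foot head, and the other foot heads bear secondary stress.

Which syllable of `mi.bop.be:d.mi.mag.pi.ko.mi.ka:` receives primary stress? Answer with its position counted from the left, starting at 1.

Parse left to right into iambic (σˈσ) feet: (mi.ˈbop) (be:d.ˈmi) (mag.ˈpi) (ko.ˈmi) ka:. Syllable 9 is left unfooted.
Foot heads (stressed positions): 2, 4, 6, 8.
End Rule Rightmost: primary stress on the rightmost head = syllable 8.
Primary stress: syllable 8 → mi.bop.be:d.mi.mag.pi.ko.ˈmi.ka:.

8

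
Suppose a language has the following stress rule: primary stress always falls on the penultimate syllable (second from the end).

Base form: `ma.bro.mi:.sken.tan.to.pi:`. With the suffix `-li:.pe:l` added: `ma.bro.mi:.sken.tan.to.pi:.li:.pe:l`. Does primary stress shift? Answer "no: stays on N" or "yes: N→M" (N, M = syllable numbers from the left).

yes: 6→8

Base `ma.bro.mi:.sken.tan.to.pi:` (7 syllables):
  The word has 7 syllables; the penultimate syllable (second from the end) is syllable 6 (to).
  → primary stress on syllable 6.
Suffixed `ma.bro.mi:.sken.tan.to.pi:.li:.pe:l` (9 syllables):
  The word has 9 syllables; the penultimate syllable (second from the end) is syllable 8 (li:).
  → primary stress on syllable 8.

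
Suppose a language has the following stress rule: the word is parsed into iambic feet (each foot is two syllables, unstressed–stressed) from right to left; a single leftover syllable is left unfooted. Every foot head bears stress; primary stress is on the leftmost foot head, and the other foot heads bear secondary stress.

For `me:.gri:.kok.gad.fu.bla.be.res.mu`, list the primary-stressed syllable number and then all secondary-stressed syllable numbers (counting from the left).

primary 3, secondary 5, 7, 9

Parse right to left into iambic (σˈσ) feet: me: (gri:.ˈkok) (gad.ˈfu) (bla.ˈbe) (res.ˈmu). Syllable 1 is left unfooted.
Foot heads (stressed positions): 3, 5, 7, 9.
End Rule Leftmost: primary stress on the leftmost head = syllable 3.
Secondary stress on 5, 7, 9: me:.gri:.ˈkok.gad.ˌfu.bla.ˌbe.res.ˌmu.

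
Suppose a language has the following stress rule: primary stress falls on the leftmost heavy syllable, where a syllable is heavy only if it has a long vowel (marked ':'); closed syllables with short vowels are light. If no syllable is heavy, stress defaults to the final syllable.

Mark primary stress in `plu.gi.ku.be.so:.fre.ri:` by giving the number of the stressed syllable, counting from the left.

Weights: 1 plu L, 2 gi L, 3 ku L, 4 be L, 5 so: H, 6 fre L, 7 ri: H.
Heavy syllables in the domain: 5, 7. The leftmost is syllable 5 (so:).
Primary stress: syllable 5 → plu.gi.ku.be.ˈso:.fre.ri:.

5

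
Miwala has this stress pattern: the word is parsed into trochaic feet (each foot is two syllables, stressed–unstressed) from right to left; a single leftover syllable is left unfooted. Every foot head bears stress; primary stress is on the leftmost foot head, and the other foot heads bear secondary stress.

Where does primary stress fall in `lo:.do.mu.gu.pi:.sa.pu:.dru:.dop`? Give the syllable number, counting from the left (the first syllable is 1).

Parse right to left into trochaic (ˈσσ) feet: lo: (ˈdo.mu) (ˈgu.pi:) (ˈsa.pu:) (ˈdru:.dop). Syllable 1 is left unfooted.
Foot heads (stressed positions): 2, 4, 6, 8.
End Rule Leftmost: primary stress on the leftmost head = syllable 2.
Primary stress: syllable 2 → lo:.ˈdo.mu.gu.pi:.sa.pu:.dru:.dop.

2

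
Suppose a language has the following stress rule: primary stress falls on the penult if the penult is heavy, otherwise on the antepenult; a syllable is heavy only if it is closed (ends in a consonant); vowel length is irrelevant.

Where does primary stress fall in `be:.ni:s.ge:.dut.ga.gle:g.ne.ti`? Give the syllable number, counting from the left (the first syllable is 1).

Weights: 6 gle:g H, 7 ne L, 8 ti L.
The penult (syllable 7, ne) is light, so stress falls on the antepenult (syllable 6, gle:g).
Primary stress: syllable 6 → be:.ni:s.ge:.dut.ga.ˈgle:g.ne.ti.

6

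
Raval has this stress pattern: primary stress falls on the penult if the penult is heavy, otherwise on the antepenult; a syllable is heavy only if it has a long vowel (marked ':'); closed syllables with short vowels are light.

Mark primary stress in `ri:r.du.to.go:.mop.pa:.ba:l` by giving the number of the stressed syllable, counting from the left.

6

Weights: 5 mop L, 6 pa: H, 7 ba:l H.
The penult (syllable 6, pa:) is heavy, so it takes stress.
Primary stress: syllable 6 → ri:r.du.to.go:.mop.ˈpa:.ba:l.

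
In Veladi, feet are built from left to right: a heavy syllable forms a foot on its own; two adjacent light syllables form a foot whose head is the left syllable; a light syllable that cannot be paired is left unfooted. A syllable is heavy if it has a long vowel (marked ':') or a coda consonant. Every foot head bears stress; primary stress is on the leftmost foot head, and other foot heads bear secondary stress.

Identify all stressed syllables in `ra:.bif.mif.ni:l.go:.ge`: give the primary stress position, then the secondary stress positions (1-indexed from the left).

Weights: 1 ra: H, 2 bif H, 3 mif H, 4 ni:l H, 5 go: H, 6 ge L.
Parse left to right (heavy = foot alone; LL = one foot; stranded L unfooted): (ˈra:) (ˈbif) (ˈmif) (ˈni:l) (ˈgo:) ge.
Foot heads: 1, 2, 3, 4, 5.
Primary stress on the leftmost head = syllable 1.
Secondary stress on 2, 3, 4, 5: ˈra:.ˌbif.ˌmif.ˌni:l.ˌgo:.ge.

primary 1, secondary 2, 3, 4, 5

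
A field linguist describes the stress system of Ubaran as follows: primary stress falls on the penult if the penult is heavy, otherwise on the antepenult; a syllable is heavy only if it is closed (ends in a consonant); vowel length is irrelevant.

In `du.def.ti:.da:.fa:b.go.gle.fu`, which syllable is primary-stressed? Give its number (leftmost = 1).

6

Weights: 6 go L, 7 gle L, 8 fu L.
The penult (syllable 7, gle) is light, so stress falls on the antepenult (syllable 6, go).
Primary stress: syllable 6 → du.def.ti:.da:.fa:b.ˈgo.gle.fu.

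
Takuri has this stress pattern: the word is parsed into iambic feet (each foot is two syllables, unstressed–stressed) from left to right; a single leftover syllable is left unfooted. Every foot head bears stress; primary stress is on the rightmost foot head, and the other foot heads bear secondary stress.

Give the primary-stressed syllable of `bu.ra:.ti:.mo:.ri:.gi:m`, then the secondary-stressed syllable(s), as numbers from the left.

primary 6, secondary 2, 4

Parse left to right into iambic (σˈσ) feet: (bu.ˈra:) (ti:.ˈmo:) (ri:.ˈgi:m).
Foot heads (stressed positions): 2, 4, 6.
End Rule Rightmost: primary stress on the rightmost head = syllable 6.
Secondary stress on 2, 4: bu.ˌra:.ti:.ˌmo:.ri:.ˈgi:m.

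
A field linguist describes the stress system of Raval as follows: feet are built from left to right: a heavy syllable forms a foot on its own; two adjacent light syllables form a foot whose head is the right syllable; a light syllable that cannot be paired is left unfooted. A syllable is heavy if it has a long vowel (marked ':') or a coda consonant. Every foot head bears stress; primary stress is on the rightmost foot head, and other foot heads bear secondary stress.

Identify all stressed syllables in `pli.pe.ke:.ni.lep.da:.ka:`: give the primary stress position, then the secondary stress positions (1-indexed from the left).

primary 7, secondary 2, 3, 5, 6

Weights: 1 pli L, 2 pe L, 3 ke: H, 4 ni L, 5 lep H, 6 da: H, 7 ka: H.
Parse left to right (heavy = foot alone; LL = one foot; stranded L unfooted): (pli.ˈpe) (ˈke:) ni (ˈlep) (ˈda:) (ˈka:).
Foot heads: 2, 3, 5, 6, 7.
Primary stress on the rightmost head = syllable 7.
Secondary stress on 2, 3, 5, 6: pli.ˌpe.ˌke:.ni.ˌlep.ˌda:.ˈka:.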